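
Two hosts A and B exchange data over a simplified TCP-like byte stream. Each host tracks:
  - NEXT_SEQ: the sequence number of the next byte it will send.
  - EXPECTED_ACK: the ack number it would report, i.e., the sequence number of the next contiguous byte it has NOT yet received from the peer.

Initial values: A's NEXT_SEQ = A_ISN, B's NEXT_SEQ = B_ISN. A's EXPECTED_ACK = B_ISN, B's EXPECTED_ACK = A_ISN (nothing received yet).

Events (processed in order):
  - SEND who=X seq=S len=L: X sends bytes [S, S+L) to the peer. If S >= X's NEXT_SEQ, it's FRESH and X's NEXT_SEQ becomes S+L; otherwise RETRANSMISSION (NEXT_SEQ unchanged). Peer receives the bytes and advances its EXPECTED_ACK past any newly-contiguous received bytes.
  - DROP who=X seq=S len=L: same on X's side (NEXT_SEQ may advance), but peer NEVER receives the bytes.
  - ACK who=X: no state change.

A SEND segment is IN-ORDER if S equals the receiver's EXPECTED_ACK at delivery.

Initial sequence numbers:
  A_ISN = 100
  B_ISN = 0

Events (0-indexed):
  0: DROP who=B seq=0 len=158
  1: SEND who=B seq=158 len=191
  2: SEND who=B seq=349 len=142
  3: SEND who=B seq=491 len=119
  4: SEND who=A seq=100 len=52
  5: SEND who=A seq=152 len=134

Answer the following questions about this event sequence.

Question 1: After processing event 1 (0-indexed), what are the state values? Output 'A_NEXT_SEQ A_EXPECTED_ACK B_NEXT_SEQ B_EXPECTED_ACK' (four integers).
After event 0: A_seq=100 A_ack=0 B_seq=158 B_ack=100
After event 1: A_seq=100 A_ack=0 B_seq=349 B_ack=100

100 0 349 100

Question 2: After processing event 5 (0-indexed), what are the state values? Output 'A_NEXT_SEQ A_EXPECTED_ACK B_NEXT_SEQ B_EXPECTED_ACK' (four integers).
After event 0: A_seq=100 A_ack=0 B_seq=158 B_ack=100
After event 1: A_seq=100 A_ack=0 B_seq=349 B_ack=100
After event 2: A_seq=100 A_ack=0 B_seq=491 B_ack=100
After event 3: A_seq=100 A_ack=0 B_seq=610 B_ack=100
After event 4: A_seq=152 A_ack=0 B_seq=610 B_ack=152
After event 5: A_seq=286 A_ack=0 B_seq=610 B_ack=286

286 0 610 286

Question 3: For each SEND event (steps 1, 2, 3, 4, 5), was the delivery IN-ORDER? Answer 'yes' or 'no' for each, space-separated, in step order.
Answer: no no no yes yes

Derivation:
Step 1: SEND seq=158 -> out-of-order
Step 2: SEND seq=349 -> out-of-order
Step 3: SEND seq=491 -> out-of-order
Step 4: SEND seq=100 -> in-order
Step 5: SEND seq=152 -> in-order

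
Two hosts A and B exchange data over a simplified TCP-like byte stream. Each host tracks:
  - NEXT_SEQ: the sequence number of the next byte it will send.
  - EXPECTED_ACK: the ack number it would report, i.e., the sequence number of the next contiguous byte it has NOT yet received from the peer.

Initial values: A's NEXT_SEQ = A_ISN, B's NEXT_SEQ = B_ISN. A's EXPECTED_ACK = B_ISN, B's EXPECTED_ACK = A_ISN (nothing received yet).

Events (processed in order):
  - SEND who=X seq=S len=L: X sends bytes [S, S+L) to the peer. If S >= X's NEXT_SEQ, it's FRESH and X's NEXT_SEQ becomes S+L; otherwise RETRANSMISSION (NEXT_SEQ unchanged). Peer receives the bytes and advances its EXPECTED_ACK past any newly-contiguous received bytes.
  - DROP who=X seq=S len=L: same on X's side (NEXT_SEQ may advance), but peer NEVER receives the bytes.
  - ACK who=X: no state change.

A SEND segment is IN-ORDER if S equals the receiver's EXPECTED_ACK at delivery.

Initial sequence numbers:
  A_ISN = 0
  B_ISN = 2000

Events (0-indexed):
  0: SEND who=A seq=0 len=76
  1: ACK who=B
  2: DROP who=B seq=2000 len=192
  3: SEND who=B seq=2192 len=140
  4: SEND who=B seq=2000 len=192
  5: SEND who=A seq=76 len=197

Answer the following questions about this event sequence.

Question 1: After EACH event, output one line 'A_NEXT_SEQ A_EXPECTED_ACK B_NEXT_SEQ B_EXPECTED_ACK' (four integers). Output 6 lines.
76 2000 2000 76
76 2000 2000 76
76 2000 2192 76
76 2000 2332 76
76 2332 2332 76
273 2332 2332 273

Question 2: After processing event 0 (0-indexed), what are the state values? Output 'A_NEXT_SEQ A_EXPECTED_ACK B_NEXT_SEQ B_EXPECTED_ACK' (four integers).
After event 0: A_seq=76 A_ack=2000 B_seq=2000 B_ack=76

76 2000 2000 76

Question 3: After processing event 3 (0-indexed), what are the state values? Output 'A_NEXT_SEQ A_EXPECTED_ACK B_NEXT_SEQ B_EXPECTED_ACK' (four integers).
After event 0: A_seq=76 A_ack=2000 B_seq=2000 B_ack=76
After event 1: A_seq=76 A_ack=2000 B_seq=2000 B_ack=76
After event 2: A_seq=76 A_ack=2000 B_seq=2192 B_ack=76
After event 3: A_seq=76 A_ack=2000 B_seq=2332 B_ack=76

76 2000 2332 76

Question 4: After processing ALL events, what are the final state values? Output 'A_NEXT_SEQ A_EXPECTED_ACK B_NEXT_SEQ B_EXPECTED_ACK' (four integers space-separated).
Answer: 273 2332 2332 273

Derivation:
After event 0: A_seq=76 A_ack=2000 B_seq=2000 B_ack=76
After event 1: A_seq=76 A_ack=2000 B_seq=2000 B_ack=76
After event 2: A_seq=76 A_ack=2000 B_seq=2192 B_ack=76
After event 3: A_seq=76 A_ack=2000 B_seq=2332 B_ack=76
After event 4: A_seq=76 A_ack=2332 B_seq=2332 B_ack=76
After event 5: A_seq=273 A_ack=2332 B_seq=2332 B_ack=273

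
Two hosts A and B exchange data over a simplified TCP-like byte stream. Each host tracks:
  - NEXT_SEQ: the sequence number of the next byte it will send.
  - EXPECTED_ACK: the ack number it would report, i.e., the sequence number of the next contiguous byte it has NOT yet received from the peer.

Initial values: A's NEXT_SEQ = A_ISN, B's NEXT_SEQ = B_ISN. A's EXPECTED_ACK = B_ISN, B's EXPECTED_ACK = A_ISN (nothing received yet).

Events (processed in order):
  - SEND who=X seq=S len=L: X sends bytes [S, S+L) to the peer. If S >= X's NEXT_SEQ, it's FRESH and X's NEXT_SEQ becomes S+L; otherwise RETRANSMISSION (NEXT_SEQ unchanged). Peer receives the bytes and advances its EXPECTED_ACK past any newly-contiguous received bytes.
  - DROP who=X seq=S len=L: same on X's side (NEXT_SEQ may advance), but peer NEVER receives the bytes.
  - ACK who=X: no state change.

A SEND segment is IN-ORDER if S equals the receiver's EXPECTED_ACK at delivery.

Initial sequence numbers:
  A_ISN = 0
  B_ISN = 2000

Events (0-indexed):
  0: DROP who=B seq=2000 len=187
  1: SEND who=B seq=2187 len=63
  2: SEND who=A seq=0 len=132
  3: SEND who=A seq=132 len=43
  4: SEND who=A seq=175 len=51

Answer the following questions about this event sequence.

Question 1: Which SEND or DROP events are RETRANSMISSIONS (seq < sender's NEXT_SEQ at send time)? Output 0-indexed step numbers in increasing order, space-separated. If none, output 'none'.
Step 0: DROP seq=2000 -> fresh
Step 1: SEND seq=2187 -> fresh
Step 2: SEND seq=0 -> fresh
Step 3: SEND seq=132 -> fresh
Step 4: SEND seq=175 -> fresh

Answer: none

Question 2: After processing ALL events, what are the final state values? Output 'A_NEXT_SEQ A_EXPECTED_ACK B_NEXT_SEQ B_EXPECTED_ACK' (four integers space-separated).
After event 0: A_seq=0 A_ack=2000 B_seq=2187 B_ack=0
After event 1: A_seq=0 A_ack=2000 B_seq=2250 B_ack=0
After event 2: A_seq=132 A_ack=2000 B_seq=2250 B_ack=132
After event 3: A_seq=175 A_ack=2000 B_seq=2250 B_ack=175
After event 4: A_seq=226 A_ack=2000 B_seq=2250 B_ack=226

Answer: 226 2000 2250 226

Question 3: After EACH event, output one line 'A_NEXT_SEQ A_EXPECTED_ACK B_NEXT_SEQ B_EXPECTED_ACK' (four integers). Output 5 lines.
0 2000 2187 0
0 2000 2250 0
132 2000 2250 132
175 2000 2250 175
226 2000 2250 226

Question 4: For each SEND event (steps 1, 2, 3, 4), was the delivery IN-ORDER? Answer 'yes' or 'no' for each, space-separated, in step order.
Step 1: SEND seq=2187 -> out-of-order
Step 2: SEND seq=0 -> in-order
Step 3: SEND seq=132 -> in-order
Step 4: SEND seq=175 -> in-order

Answer: no yes yes yes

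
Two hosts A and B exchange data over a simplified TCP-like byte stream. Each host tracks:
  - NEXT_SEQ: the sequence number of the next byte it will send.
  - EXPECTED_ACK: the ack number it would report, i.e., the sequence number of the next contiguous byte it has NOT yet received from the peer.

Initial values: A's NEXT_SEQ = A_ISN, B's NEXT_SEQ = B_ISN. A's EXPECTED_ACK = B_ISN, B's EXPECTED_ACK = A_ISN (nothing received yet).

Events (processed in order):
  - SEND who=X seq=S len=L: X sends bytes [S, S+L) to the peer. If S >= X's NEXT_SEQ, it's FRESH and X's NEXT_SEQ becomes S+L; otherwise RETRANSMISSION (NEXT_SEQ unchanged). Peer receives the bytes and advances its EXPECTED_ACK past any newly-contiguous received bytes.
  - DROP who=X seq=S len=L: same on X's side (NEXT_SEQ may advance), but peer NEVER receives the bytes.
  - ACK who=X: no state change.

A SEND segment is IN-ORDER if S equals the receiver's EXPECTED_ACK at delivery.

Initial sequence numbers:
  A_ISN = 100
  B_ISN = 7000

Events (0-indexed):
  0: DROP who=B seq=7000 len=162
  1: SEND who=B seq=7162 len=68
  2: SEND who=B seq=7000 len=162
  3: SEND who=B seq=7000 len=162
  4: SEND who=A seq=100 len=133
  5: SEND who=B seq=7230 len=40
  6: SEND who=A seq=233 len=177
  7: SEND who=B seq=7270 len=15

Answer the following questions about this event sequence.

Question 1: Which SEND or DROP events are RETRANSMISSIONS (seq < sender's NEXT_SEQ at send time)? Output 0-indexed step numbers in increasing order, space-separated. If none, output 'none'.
Answer: 2 3

Derivation:
Step 0: DROP seq=7000 -> fresh
Step 1: SEND seq=7162 -> fresh
Step 2: SEND seq=7000 -> retransmit
Step 3: SEND seq=7000 -> retransmit
Step 4: SEND seq=100 -> fresh
Step 5: SEND seq=7230 -> fresh
Step 6: SEND seq=233 -> fresh
Step 7: SEND seq=7270 -> fresh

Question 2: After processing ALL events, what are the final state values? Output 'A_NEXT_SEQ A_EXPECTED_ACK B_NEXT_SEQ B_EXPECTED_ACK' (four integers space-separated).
After event 0: A_seq=100 A_ack=7000 B_seq=7162 B_ack=100
After event 1: A_seq=100 A_ack=7000 B_seq=7230 B_ack=100
After event 2: A_seq=100 A_ack=7230 B_seq=7230 B_ack=100
After event 3: A_seq=100 A_ack=7230 B_seq=7230 B_ack=100
After event 4: A_seq=233 A_ack=7230 B_seq=7230 B_ack=233
After event 5: A_seq=233 A_ack=7270 B_seq=7270 B_ack=233
After event 6: A_seq=410 A_ack=7270 B_seq=7270 B_ack=410
After event 7: A_seq=410 A_ack=7285 B_seq=7285 B_ack=410

Answer: 410 7285 7285 410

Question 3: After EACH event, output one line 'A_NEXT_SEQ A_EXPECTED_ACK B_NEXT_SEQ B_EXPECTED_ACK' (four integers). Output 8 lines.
100 7000 7162 100
100 7000 7230 100
100 7230 7230 100
100 7230 7230 100
233 7230 7230 233
233 7270 7270 233
410 7270 7270 410
410 7285 7285 410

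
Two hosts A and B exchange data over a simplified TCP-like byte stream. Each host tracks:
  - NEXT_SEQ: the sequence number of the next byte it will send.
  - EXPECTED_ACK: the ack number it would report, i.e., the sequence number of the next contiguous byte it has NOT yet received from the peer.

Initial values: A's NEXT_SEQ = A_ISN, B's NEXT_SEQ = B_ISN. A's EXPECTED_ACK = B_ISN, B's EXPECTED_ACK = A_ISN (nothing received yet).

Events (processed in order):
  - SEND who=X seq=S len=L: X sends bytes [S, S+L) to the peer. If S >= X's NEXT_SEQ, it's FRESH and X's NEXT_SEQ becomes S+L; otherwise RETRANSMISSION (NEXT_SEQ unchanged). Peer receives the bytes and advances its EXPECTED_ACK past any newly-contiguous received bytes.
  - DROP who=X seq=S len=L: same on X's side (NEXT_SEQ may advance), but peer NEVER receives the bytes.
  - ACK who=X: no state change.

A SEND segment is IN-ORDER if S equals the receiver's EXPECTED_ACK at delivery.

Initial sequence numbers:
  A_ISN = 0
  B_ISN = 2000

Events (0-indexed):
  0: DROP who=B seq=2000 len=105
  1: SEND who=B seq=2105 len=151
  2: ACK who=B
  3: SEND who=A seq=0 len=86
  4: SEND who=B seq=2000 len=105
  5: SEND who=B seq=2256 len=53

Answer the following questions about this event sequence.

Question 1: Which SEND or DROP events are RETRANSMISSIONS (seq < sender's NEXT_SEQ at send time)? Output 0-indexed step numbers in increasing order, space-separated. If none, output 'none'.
Answer: 4

Derivation:
Step 0: DROP seq=2000 -> fresh
Step 1: SEND seq=2105 -> fresh
Step 3: SEND seq=0 -> fresh
Step 4: SEND seq=2000 -> retransmit
Step 5: SEND seq=2256 -> fresh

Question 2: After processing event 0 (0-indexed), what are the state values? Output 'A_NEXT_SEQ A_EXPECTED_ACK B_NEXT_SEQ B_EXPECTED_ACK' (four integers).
After event 0: A_seq=0 A_ack=2000 B_seq=2105 B_ack=0

0 2000 2105 0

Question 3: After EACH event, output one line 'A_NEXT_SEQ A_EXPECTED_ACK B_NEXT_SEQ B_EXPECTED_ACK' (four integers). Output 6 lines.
0 2000 2105 0
0 2000 2256 0
0 2000 2256 0
86 2000 2256 86
86 2256 2256 86
86 2309 2309 86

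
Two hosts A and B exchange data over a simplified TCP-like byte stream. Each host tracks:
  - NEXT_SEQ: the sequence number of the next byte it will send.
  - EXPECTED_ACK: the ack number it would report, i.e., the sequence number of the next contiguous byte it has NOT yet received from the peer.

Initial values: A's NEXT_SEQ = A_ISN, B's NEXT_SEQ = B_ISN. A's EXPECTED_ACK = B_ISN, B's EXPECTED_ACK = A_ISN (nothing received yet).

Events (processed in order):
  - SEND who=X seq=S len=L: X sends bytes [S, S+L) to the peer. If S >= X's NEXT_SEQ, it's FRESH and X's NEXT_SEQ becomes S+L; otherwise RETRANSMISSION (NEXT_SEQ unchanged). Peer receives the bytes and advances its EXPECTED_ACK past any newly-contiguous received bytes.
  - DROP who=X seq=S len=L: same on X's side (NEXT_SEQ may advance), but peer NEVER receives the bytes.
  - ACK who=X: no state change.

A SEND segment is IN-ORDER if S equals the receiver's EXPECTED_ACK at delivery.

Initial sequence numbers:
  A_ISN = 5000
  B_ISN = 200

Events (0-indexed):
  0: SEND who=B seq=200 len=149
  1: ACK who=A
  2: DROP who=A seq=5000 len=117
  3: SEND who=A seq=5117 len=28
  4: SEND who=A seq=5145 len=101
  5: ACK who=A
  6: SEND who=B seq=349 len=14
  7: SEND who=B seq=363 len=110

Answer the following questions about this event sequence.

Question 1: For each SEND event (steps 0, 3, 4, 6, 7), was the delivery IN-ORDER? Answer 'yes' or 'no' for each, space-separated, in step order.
Step 0: SEND seq=200 -> in-order
Step 3: SEND seq=5117 -> out-of-order
Step 4: SEND seq=5145 -> out-of-order
Step 6: SEND seq=349 -> in-order
Step 7: SEND seq=363 -> in-order

Answer: yes no no yes yes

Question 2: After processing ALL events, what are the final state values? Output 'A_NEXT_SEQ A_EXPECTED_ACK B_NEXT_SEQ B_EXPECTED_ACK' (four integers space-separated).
Answer: 5246 473 473 5000

Derivation:
After event 0: A_seq=5000 A_ack=349 B_seq=349 B_ack=5000
After event 1: A_seq=5000 A_ack=349 B_seq=349 B_ack=5000
After event 2: A_seq=5117 A_ack=349 B_seq=349 B_ack=5000
After event 3: A_seq=5145 A_ack=349 B_seq=349 B_ack=5000
After event 4: A_seq=5246 A_ack=349 B_seq=349 B_ack=5000
After event 5: A_seq=5246 A_ack=349 B_seq=349 B_ack=5000
After event 6: A_seq=5246 A_ack=363 B_seq=363 B_ack=5000
After event 7: A_seq=5246 A_ack=473 B_seq=473 B_ack=5000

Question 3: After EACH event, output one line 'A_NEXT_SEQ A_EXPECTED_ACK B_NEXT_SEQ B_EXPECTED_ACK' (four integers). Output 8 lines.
5000 349 349 5000
5000 349 349 5000
5117 349 349 5000
5145 349 349 5000
5246 349 349 5000
5246 349 349 5000
5246 363 363 5000
5246 473 473 5000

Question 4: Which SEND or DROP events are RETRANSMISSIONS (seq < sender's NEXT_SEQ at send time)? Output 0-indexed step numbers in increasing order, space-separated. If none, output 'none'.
Answer: none

Derivation:
Step 0: SEND seq=200 -> fresh
Step 2: DROP seq=5000 -> fresh
Step 3: SEND seq=5117 -> fresh
Step 4: SEND seq=5145 -> fresh
Step 6: SEND seq=349 -> fresh
Step 7: SEND seq=363 -> fresh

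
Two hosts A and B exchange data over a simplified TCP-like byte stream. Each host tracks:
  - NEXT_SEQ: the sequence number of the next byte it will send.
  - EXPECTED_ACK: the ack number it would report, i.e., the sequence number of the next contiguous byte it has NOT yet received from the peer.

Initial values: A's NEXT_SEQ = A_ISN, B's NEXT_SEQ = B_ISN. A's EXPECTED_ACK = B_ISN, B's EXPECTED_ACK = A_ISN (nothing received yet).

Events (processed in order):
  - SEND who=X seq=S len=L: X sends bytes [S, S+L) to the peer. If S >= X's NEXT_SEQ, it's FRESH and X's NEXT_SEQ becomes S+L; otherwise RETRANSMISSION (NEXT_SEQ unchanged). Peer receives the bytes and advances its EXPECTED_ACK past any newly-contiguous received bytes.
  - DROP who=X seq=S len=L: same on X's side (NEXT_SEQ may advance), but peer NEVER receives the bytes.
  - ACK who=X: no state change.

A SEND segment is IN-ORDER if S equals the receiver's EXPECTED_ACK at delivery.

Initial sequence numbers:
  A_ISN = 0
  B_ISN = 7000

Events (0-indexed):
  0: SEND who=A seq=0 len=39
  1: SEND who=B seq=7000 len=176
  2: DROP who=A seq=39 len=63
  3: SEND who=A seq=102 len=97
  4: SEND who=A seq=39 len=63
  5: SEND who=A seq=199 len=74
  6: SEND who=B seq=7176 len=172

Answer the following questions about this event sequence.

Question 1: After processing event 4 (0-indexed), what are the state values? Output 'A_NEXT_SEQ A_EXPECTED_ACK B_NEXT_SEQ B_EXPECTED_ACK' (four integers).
After event 0: A_seq=39 A_ack=7000 B_seq=7000 B_ack=39
After event 1: A_seq=39 A_ack=7176 B_seq=7176 B_ack=39
After event 2: A_seq=102 A_ack=7176 B_seq=7176 B_ack=39
After event 3: A_seq=199 A_ack=7176 B_seq=7176 B_ack=39
After event 4: A_seq=199 A_ack=7176 B_seq=7176 B_ack=199

199 7176 7176 199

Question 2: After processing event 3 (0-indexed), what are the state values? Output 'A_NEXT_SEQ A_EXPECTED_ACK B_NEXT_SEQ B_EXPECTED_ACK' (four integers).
After event 0: A_seq=39 A_ack=7000 B_seq=7000 B_ack=39
After event 1: A_seq=39 A_ack=7176 B_seq=7176 B_ack=39
After event 2: A_seq=102 A_ack=7176 B_seq=7176 B_ack=39
After event 3: A_seq=199 A_ack=7176 B_seq=7176 B_ack=39

199 7176 7176 39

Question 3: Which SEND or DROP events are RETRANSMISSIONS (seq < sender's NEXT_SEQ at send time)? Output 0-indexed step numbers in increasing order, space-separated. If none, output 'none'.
Answer: 4

Derivation:
Step 0: SEND seq=0 -> fresh
Step 1: SEND seq=7000 -> fresh
Step 2: DROP seq=39 -> fresh
Step 3: SEND seq=102 -> fresh
Step 4: SEND seq=39 -> retransmit
Step 5: SEND seq=199 -> fresh
Step 6: SEND seq=7176 -> fresh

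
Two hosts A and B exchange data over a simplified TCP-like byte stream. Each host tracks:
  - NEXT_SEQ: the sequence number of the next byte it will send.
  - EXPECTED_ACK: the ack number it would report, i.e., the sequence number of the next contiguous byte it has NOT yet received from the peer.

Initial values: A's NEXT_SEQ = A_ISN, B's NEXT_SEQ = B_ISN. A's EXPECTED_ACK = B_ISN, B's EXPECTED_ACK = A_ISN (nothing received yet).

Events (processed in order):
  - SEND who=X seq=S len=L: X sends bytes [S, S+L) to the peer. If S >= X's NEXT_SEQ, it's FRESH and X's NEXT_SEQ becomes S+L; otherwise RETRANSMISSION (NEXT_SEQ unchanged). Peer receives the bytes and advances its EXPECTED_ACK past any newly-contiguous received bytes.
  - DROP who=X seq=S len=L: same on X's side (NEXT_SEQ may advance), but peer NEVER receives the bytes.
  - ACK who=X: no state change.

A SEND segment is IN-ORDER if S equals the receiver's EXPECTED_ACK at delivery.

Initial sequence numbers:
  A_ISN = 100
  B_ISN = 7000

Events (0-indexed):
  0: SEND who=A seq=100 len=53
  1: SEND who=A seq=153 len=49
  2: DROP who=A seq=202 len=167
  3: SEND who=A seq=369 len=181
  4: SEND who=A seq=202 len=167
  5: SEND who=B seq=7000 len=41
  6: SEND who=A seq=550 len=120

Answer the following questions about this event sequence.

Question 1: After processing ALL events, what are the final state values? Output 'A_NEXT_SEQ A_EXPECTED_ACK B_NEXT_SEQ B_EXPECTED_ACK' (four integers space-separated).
After event 0: A_seq=153 A_ack=7000 B_seq=7000 B_ack=153
After event 1: A_seq=202 A_ack=7000 B_seq=7000 B_ack=202
After event 2: A_seq=369 A_ack=7000 B_seq=7000 B_ack=202
After event 3: A_seq=550 A_ack=7000 B_seq=7000 B_ack=202
After event 4: A_seq=550 A_ack=7000 B_seq=7000 B_ack=550
After event 5: A_seq=550 A_ack=7041 B_seq=7041 B_ack=550
After event 6: A_seq=670 A_ack=7041 B_seq=7041 B_ack=670

Answer: 670 7041 7041 670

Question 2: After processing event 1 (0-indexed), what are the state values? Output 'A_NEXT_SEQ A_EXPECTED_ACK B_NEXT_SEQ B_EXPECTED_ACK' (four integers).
After event 0: A_seq=153 A_ack=7000 B_seq=7000 B_ack=153
After event 1: A_seq=202 A_ack=7000 B_seq=7000 B_ack=202

202 7000 7000 202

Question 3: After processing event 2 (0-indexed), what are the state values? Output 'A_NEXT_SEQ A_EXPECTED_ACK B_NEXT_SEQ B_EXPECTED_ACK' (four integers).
After event 0: A_seq=153 A_ack=7000 B_seq=7000 B_ack=153
After event 1: A_seq=202 A_ack=7000 B_seq=7000 B_ack=202
After event 2: A_seq=369 A_ack=7000 B_seq=7000 B_ack=202

369 7000 7000 202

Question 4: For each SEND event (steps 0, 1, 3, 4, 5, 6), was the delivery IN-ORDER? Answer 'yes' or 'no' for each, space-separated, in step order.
Answer: yes yes no yes yes yes

Derivation:
Step 0: SEND seq=100 -> in-order
Step 1: SEND seq=153 -> in-order
Step 3: SEND seq=369 -> out-of-order
Step 4: SEND seq=202 -> in-order
Step 5: SEND seq=7000 -> in-order
Step 6: SEND seq=550 -> in-order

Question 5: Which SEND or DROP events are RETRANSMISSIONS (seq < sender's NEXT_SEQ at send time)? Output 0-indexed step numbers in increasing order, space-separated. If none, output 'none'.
Step 0: SEND seq=100 -> fresh
Step 1: SEND seq=153 -> fresh
Step 2: DROP seq=202 -> fresh
Step 3: SEND seq=369 -> fresh
Step 4: SEND seq=202 -> retransmit
Step 5: SEND seq=7000 -> fresh
Step 6: SEND seq=550 -> fresh

Answer: 4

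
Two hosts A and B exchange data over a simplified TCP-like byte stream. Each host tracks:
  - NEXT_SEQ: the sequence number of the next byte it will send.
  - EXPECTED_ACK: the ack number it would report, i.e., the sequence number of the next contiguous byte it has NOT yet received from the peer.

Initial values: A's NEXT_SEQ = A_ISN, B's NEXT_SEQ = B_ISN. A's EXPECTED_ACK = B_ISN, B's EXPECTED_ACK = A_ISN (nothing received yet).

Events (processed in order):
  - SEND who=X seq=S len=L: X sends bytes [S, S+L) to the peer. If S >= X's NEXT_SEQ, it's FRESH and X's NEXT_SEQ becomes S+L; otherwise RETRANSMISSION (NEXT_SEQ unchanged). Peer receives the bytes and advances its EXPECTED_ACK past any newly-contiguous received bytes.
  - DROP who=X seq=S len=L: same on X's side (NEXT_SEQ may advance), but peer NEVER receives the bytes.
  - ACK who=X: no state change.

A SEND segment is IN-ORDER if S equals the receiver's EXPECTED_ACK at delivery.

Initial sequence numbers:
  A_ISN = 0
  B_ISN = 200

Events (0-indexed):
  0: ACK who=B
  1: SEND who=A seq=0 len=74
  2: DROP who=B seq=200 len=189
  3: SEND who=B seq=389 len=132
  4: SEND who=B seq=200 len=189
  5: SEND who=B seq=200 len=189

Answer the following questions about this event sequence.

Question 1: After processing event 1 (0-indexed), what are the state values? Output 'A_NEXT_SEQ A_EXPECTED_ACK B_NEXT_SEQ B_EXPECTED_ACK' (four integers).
After event 0: A_seq=0 A_ack=200 B_seq=200 B_ack=0
After event 1: A_seq=74 A_ack=200 B_seq=200 B_ack=74

74 200 200 74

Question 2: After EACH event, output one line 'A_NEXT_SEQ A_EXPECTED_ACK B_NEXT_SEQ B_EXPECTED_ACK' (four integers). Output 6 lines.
0 200 200 0
74 200 200 74
74 200 389 74
74 200 521 74
74 521 521 74
74 521 521 74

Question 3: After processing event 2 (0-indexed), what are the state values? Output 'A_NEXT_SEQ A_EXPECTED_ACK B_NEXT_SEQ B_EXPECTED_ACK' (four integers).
After event 0: A_seq=0 A_ack=200 B_seq=200 B_ack=0
After event 1: A_seq=74 A_ack=200 B_seq=200 B_ack=74
After event 2: A_seq=74 A_ack=200 B_seq=389 B_ack=74

74 200 389 74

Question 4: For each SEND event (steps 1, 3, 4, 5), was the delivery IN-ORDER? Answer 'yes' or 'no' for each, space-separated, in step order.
Answer: yes no yes no

Derivation:
Step 1: SEND seq=0 -> in-order
Step 3: SEND seq=389 -> out-of-order
Step 4: SEND seq=200 -> in-order
Step 5: SEND seq=200 -> out-of-order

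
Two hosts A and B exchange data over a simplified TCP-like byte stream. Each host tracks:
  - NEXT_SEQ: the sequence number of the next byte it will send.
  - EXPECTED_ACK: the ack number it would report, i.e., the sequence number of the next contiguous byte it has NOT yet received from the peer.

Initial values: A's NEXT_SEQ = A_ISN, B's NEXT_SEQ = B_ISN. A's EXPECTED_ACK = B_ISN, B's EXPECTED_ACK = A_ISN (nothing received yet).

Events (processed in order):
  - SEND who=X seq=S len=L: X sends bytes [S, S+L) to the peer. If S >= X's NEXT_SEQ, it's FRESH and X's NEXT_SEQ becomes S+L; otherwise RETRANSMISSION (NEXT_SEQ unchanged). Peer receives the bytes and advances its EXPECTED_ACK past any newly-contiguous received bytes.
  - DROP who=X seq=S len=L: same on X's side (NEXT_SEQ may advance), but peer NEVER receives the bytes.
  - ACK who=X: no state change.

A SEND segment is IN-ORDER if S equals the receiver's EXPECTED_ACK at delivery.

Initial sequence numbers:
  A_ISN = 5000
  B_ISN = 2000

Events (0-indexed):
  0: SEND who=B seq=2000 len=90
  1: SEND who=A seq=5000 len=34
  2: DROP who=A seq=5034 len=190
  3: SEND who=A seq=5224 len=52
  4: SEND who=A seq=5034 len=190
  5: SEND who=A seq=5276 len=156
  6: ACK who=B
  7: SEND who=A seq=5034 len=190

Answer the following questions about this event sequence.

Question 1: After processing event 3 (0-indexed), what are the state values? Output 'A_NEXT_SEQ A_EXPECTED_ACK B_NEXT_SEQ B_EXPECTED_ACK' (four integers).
After event 0: A_seq=5000 A_ack=2090 B_seq=2090 B_ack=5000
After event 1: A_seq=5034 A_ack=2090 B_seq=2090 B_ack=5034
After event 2: A_seq=5224 A_ack=2090 B_seq=2090 B_ack=5034
After event 3: A_seq=5276 A_ack=2090 B_seq=2090 B_ack=5034

5276 2090 2090 5034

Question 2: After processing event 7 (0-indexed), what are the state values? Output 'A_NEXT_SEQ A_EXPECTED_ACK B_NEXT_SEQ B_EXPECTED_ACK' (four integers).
After event 0: A_seq=5000 A_ack=2090 B_seq=2090 B_ack=5000
After event 1: A_seq=5034 A_ack=2090 B_seq=2090 B_ack=5034
After event 2: A_seq=5224 A_ack=2090 B_seq=2090 B_ack=5034
After event 3: A_seq=5276 A_ack=2090 B_seq=2090 B_ack=5034
After event 4: A_seq=5276 A_ack=2090 B_seq=2090 B_ack=5276
After event 5: A_seq=5432 A_ack=2090 B_seq=2090 B_ack=5432
After event 6: A_seq=5432 A_ack=2090 B_seq=2090 B_ack=5432
After event 7: A_seq=5432 A_ack=2090 B_seq=2090 B_ack=5432

5432 2090 2090 5432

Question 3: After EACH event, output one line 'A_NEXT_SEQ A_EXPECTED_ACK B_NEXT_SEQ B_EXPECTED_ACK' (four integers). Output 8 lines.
5000 2090 2090 5000
5034 2090 2090 5034
5224 2090 2090 5034
5276 2090 2090 5034
5276 2090 2090 5276
5432 2090 2090 5432
5432 2090 2090 5432
5432 2090 2090 5432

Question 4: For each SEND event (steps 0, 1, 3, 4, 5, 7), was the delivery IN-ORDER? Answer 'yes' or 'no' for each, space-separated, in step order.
Step 0: SEND seq=2000 -> in-order
Step 1: SEND seq=5000 -> in-order
Step 3: SEND seq=5224 -> out-of-order
Step 4: SEND seq=5034 -> in-order
Step 5: SEND seq=5276 -> in-order
Step 7: SEND seq=5034 -> out-of-order

Answer: yes yes no yes yes no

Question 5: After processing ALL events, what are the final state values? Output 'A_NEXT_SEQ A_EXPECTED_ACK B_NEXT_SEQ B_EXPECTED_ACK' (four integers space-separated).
Answer: 5432 2090 2090 5432

Derivation:
After event 0: A_seq=5000 A_ack=2090 B_seq=2090 B_ack=5000
After event 1: A_seq=5034 A_ack=2090 B_seq=2090 B_ack=5034
After event 2: A_seq=5224 A_ack=2090 B_seq=2090 B_ack=5034
After event 3: A_seq=5276 A_ack=2090 B_seq=2090 B_ack=5034
After event 4: A_seq=5276 A_ack=2090 B_seq=2090 B_ack=5276
After event 5: A_seq=5432 A_ack=2090 B_seq=2090 B_ack=5432
After event 6: A_seq=5432 A_ack=2090 B_seq=2090 B_ack=5432
After event 7: A_seq=5432 A_ack=2090 B_seq=2090 B_ack=5432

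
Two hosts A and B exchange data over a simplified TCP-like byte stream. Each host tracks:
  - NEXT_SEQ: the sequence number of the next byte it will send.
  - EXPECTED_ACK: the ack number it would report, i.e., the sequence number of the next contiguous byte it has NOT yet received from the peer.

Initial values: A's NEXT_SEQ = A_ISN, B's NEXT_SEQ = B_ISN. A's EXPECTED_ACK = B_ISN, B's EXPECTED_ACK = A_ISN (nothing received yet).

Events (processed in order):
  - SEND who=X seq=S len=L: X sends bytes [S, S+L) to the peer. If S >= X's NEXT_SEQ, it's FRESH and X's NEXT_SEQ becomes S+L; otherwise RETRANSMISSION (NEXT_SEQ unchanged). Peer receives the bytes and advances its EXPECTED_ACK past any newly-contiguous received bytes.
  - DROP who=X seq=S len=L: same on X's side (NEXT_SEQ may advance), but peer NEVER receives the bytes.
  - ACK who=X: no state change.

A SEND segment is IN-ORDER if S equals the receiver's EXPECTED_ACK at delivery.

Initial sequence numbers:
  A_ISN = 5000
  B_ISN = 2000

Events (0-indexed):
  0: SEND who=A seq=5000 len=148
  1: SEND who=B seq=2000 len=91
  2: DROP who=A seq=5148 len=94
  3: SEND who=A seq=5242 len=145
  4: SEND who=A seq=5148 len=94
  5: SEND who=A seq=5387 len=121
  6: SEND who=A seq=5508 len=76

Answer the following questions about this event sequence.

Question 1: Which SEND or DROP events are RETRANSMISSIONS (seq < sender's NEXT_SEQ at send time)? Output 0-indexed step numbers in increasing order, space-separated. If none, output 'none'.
Answer: 4

Derivation:
Step 0: SEND seq=5000 -> fresh
Step 1: SEND seq=2000 -> fresh
Step 2: DROP seq=5148 -> fresh
Step 3: SEND seq=5242 -> fresh
Step 4: SEND seq=5148 -> retransmit
Step 5: SEND seq=5387 -> fresh
Step 6: SEND seq=5508 -> fresh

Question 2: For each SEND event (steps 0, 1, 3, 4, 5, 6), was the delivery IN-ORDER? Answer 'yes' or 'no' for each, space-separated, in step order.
Step 0: SEND seq=5000 -> in-order
Step 1: SEND seq=2000 -> in-order
Step 3: SEND seq=5242 -> out-of-order
Step 4: SEND seq=5148 -> in-order
Step 5: SEND seq=5387 -> in-order
Step 6: SEND seq=5508 -> in-order

Answer: yes yes no yes yes yes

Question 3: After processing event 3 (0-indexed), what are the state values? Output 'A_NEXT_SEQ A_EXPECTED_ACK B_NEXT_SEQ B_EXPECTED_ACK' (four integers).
After event 0: A_seq=5148 A_ack=2000 B_seq=2000 B_ack=5148
After event 1: A_seq=5148 A_ack=2091 B_seq=2091 B_ack=5148
After event 2: A_seq=5242 A_ack=2091 B_seq=2091 B_ack=5148
After event 3: A_seq=5387 A_ack=2091 B_seq=2091 B_ack=5148

5387 2091 2091 5148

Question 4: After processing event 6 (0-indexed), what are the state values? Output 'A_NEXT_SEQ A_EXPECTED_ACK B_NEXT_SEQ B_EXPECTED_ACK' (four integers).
After event 0: A_seq=5148 A_ack=2000 B_seq=2000 B_ack=5148
After event 1: A_seq=5148 A_ack=2091 B_seq=2091 B_ack=5148
After event 2: A_seq=5242 A_ack=2091 B_seq=2091 B_ack=5148
After event 3: A_seq=5387 A_ack=2091 B_seq=2091 B_ack=5148
After event 4: A_seq=5387 A_ack=2091 B_seq=2091 B_ack=5387
After event 5: A_seq=5508 A_ack=2091 B_seq=2091 B_ack=5508
After event 6: A_seq=5584 A_ack=2091 B_seq=2091 B_ack=5584

5584 2091 2091 5584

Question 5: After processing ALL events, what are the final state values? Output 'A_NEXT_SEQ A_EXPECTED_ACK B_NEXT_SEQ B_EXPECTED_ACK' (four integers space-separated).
Answer: 5584 2091 2091 5584

Derivation:
After event 0: A_seq=5148 A_ack=2000 B_seq=2000 B_ack=5148
After event 1: A_seq=5148 A_ack=2091 B_seq=2091 B_ack=5148
After event 2: A_seq=5242 A_ack=2091 B_seq=2091 B_ack=5148
After event 3: A_seq=5387 A_ack=2091 B_seq=2091 B_ack=5148
After event 4: A_seq=5387 A_ack=2091 B_seq=2091 B_ack=5387
After event 5: A_seq=5508 A_ack=2091 B_seq=2091 B_ack=5508
After event 6: A_seq=5584 A_ack=2091 B_seq=2091 B_ack=5584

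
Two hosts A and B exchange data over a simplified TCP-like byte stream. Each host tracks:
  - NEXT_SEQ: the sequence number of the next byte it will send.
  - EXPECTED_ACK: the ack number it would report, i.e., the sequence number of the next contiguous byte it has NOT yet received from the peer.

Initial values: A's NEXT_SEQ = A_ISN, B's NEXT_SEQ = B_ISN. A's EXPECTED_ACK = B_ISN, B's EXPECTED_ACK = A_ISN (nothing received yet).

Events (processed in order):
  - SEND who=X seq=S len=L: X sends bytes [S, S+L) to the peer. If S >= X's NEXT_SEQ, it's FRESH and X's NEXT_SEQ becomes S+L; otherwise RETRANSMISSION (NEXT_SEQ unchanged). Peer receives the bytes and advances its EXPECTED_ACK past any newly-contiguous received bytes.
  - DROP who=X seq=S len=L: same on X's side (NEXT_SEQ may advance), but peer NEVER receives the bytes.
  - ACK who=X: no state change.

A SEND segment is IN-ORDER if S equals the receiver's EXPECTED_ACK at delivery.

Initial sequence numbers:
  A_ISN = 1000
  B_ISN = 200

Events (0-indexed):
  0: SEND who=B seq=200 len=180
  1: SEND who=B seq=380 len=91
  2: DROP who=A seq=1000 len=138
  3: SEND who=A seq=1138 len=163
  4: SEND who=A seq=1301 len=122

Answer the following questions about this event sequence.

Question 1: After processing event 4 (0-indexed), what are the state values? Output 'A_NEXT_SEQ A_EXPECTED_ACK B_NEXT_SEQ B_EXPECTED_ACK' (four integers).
After event 0: A_seq=1000 A_ack=380 B_seq=380 B_ack=1000
After event 1: A_seq=1000 A_ack=471 B_seq=471 B_ack=1000
After event 2: A_seq=1138 A_ack=471 B_seq=471 B_ack=1000
After event 3: A_seq=1301 A_ack=471 B_seq=471 B_ack=1000
After event 4: A_seq=1423 A_ack=471 B_seq=471 B_ack=1000

1423 471 471 1000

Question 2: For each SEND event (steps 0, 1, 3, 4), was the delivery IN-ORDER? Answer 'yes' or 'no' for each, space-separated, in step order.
Answer: yes yes no no

Derivation:
Step 0: SEND seq=200 -> in-order
Step 1: SEND seq=380 -> in-order
Step 3: SEND seq=1138 -> out-of-order
Step 4: SEND seq=1301 -> out-of-order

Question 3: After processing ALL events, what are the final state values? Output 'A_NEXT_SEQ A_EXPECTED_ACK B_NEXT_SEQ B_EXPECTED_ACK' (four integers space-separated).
Answer: 1423 471 471 1000

Derivation:
After event 0: A_seq=1000 A_ack=380 B_seq=380 B_ack=1000
After event 1: A_seq=1000 A_ack=471 B_seq=471 B_ack=1000
After event 2: A_seq=1138 A_ack=471 B_seq=471 B_ack=1000
After event 3: A_seq=1301 A_ack=471 B_seq=471 B_ack=1000
After event 4: A_seq=1423 A_ack=471 B_seq=471 B_ack=1000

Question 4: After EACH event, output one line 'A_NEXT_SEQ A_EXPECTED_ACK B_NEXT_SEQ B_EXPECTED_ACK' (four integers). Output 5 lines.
1000 380 380 1000
1000 471 471 1000
1138 471 471 1000
1301 471 471 1000
1423 471 471 1000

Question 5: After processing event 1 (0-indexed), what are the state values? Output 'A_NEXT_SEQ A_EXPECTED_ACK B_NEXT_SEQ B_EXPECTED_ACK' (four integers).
After event 0: A_seq=1000 A_ack=380 B_seq=380 B_ack=1000
After event 1: A_seq=1000 A_ack=471 B_seq=471 B_ack=1000

1000 471 471 1000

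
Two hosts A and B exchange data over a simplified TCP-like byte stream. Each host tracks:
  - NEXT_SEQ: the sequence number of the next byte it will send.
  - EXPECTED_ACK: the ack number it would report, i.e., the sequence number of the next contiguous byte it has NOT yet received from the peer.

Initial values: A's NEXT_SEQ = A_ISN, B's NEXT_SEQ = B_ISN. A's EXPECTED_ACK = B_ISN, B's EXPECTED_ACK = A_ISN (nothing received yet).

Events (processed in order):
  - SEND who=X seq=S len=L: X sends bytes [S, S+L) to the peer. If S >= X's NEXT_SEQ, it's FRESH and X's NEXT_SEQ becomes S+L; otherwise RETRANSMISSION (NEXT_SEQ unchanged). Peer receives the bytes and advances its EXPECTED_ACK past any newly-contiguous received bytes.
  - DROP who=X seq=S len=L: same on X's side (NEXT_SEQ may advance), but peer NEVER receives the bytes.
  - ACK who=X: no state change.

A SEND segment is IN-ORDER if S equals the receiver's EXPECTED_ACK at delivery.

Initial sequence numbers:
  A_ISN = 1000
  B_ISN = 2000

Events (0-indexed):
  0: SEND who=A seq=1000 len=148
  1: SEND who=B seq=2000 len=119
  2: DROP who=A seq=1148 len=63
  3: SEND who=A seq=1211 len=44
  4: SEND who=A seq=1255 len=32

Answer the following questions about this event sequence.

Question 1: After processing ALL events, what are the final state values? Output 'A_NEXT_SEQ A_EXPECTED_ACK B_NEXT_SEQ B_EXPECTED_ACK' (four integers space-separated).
After event 0: A_seq=1148 A_ack=2000 B_seq=2000 B_ack=1148
After event 1: A_seq=1148 A_ack=2119 B_seq=2119 B_ack=1148
After event 2: A_seq=1211 A_ack=2119 B_seq=2119 B_ack=1148
After event 3: A_seq=1255 A_ack=2119 B_seq=2119 B_ack=1148
After event 4: A_seq=1287 A_ack=2119 B_seq=2119 B_ack=1148

Answer: 1287 2119 2119 1148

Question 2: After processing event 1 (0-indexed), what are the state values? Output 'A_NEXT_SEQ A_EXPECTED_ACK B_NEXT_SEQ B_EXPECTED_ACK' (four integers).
After event 0: A_seq=1148 A_ack=2000 B_seq=2000 B_ack=1148
After event 1: A_seq=1148 A_ack=2119 B_seq=2119 B_ack=1148

1148 2119 2119 1148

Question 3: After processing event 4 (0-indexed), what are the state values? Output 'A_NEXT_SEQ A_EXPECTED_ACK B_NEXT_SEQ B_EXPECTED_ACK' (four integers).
After event 0: A_seq=1148 A_ack=2000 B_seq=2000 B_ack=1148
After event 1: A_seq=1148 A_ack=2119 B_seq=2119 B_ack=1148
After event 2: A_seq=1211 A_ack=2119 B_seq=2119 B_ack=1148
After event 3: A_seq=1255 A_ack=2119 B_seq=2119 B_ack=1148
After event 4: A_seq=1287 A_ack=2119 B_seq=2119 B_ack=1148

1287 2119 2119 1148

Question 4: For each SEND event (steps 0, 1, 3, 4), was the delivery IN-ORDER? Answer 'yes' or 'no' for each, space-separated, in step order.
Answer: yes yes no no

Derivation:
Step 0: SEND seq=1000 -> in-order
Step 1: SEND seq=2000 -> in-order
Step 3: SEND seq=1211 -> out-of-order
Step 4: SEND seq=1255 -> out-of-order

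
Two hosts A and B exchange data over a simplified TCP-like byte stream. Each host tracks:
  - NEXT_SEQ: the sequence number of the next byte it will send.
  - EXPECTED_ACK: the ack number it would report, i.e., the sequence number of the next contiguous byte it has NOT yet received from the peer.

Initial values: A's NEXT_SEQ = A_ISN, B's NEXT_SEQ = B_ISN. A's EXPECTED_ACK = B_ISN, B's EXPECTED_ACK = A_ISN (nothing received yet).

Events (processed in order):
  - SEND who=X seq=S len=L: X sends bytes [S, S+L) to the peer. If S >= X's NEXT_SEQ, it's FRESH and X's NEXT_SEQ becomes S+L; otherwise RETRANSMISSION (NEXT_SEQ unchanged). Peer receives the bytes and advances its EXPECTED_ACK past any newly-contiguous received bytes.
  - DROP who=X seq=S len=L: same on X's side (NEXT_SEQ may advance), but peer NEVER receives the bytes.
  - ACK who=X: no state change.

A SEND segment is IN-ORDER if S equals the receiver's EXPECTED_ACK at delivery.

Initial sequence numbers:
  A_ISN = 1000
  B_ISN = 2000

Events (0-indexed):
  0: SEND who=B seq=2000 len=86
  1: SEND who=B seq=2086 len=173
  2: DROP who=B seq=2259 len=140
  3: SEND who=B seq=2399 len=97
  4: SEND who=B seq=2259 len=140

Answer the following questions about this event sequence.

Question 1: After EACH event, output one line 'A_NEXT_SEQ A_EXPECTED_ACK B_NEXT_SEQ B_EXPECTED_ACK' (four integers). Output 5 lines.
1000 2086 2086 1000
1000 2259 2259 1000
1000 2259 2399 1000
1000 2259 2496 1000
1000 2496 2496 1000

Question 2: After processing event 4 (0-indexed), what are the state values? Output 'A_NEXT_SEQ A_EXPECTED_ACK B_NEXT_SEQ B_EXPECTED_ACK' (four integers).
After event 0: A_seq=1000 A_ack=2086 B_seq=2086 B_ack=1000
After event 1: A_seq=1000 A_ack=2259 B_seq=2259 B_ack=1000
After event 2: A_seq=1000 A_ack=2259 B_seq=2399 B_ack=1000
After event 3: A_seq=1000 A_ack=2259 B_seq=2496 B_ack=1000
After event 4: A_seq=1000 A_ack=2496 B_seq=2496 B_ack=1000

1000 2496 2496 1000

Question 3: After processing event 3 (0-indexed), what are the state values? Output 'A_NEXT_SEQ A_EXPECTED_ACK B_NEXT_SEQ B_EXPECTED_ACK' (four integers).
After event 0: A_seq=1000 A_ack=2086 B_seq=2086 B_ack=1000
After event 1: A_seq=1000 A_ack=2259 B_seq=2259 B_ack=1000
After event 2: A_seq=1000 A_ack=2259 B_seq=2399 B_ack=1000
After event 3: A_seq=1000 A_ack=2259 B_seq=2496 B_ack=1000

1000 2259 2496 1000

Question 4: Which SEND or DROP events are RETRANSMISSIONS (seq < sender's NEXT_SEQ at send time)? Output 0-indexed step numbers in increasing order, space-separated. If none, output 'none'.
Answer: 4

Derivation:
Step 0: SEND seq=2000 -> fresh
Step 1: SEND seq=2086 -> fresh
Step 2: DROP seq=2259 -> fresh
Step 3: SEND seq=2399 -> fresh
Step 4: SEND seq=2259 -> retransmit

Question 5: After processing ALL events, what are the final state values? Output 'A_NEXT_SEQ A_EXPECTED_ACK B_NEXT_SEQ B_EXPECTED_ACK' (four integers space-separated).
After event 0: A_seq=1000 A_ack=2086 B_seq=2086 B_ack=1000
After event 1: A_seq=1000 A_ack=2259 B_seq=2259 B_ack=1000
After event 2: A_seq=1000 A_ack=2259 B_seq=2399 B_ack=1000
After event 3: A_seq=1000 A_ack=2259 B_seq=2496 B_ack=1000
After event 4: A_seq=1000 A_ack=2496 B_seq=2496 B_ack=1000

Answer: 1000 2496 2496 1000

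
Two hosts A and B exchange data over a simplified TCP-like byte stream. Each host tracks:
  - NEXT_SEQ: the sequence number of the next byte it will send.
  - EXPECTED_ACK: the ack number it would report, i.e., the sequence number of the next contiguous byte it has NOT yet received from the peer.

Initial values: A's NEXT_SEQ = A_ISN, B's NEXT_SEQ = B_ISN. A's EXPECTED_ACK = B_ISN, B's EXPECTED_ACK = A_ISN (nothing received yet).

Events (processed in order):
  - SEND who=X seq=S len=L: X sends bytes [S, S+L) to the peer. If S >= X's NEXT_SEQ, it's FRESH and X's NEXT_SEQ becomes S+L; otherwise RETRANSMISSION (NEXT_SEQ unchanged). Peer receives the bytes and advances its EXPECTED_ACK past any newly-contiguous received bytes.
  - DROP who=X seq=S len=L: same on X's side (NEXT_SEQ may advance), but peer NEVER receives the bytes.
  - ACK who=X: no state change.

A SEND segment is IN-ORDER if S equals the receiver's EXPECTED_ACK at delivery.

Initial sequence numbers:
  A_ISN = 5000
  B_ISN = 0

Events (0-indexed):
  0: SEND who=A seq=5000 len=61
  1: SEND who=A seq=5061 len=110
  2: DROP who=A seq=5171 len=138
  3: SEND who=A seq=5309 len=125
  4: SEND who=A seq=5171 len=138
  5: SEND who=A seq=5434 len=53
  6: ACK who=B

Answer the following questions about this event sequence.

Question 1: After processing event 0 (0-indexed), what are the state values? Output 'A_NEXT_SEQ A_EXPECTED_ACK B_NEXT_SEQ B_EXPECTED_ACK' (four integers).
After event 0: A_seq=5061 A_ack=0 B_seq=0 B_ack=5061

5061 0 0 5061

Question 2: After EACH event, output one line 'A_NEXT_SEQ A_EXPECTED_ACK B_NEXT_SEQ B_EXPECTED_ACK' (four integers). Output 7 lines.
5061 0 0 5061
5171 0 0 5171
5309 0 0 5171
5434 0 0 5171
5434 0 0 5434
5487 0 0 5487
5487 0 0 5487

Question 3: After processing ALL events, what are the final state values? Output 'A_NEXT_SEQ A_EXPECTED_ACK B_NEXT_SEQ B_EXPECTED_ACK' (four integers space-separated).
Answer: 5487 0 0 5487

Derivation:
After event 0: A_seq=5061 A_ack=0 B_seq=0 B_ack=5061
After event 1: A_seq=5171 A_ack=0 B_seq=0 B_ack=5171
After event 2: A_seq=5309 A_ack=0 B_seq=0 B_ack=5171
After event 3: A_seq=5434 A_ack=0 B_seq=0 B_ack=5171
After event 4: A_seq=5434 A_ack=0 B_seq=0 B_ack=5434
After event 5: A_seq=5487 A_ack=0 B_seq=0 B_ack=5487
After event 6: A_seq=5487 A_ack=0 B_seq=0 B_ack=5487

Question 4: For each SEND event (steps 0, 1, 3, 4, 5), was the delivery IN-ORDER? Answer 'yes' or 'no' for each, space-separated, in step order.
Answer: yes yes no yes yes

Derivation:
Step 0: SEND seq=5000 -> in-order
Step 1: SEND seq=5061 -> in-order
Step 3: SEND seq=5309 -> out-of-order
Step 4: SEND seq=5171 -> in-order
Step 5: SEND seq=5434 -> in-order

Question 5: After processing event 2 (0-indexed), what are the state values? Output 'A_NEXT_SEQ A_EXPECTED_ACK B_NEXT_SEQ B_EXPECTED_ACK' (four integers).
After event 0: A_seq=5061 A_ack=0 B_seq=0 B_ack=5061
After event 1: A_seq=5171 A_ack=0 B_seq=0 B_ack=5171
After event 2: A_seq=5309 A_ack=0 B_seq=0 B_ack=5171

5309 0 0 5171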